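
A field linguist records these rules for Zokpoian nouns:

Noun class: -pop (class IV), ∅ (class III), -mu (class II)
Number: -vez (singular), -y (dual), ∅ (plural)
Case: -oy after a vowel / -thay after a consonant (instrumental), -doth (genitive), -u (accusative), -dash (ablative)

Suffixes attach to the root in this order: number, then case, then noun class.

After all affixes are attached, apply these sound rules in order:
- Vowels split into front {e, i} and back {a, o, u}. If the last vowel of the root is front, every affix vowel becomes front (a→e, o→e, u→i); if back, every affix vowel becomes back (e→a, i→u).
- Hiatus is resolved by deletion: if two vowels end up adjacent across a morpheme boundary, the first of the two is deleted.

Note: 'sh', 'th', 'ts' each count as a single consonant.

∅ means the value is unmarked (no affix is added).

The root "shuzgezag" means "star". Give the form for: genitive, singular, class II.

Attach number singular -vez → shuzgezagvez.
Attach case genitive -doth → shuzgezagvezdoth.
Attach noun class class II -mu → shuzgezagvezdothmu.
Apply vowel harmony: shuzgezagvezdothmu → shuzgezagvazdothmu.
Vowel deletion: no change.

shuzgezagvazdothmu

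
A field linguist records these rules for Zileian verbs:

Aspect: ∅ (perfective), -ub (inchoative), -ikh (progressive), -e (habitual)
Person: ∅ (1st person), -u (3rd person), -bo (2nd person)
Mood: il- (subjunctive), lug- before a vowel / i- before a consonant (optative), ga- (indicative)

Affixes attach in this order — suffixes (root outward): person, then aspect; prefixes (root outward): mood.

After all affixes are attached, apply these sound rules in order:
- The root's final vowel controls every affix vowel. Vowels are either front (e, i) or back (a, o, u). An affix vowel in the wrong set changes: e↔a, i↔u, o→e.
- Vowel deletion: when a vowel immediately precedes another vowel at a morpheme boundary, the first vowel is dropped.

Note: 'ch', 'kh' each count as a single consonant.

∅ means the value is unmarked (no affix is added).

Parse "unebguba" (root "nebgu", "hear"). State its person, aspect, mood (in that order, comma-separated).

Segment: i-nebgu-bo-e.
person: -bo → 2nd person.
aspect: -e → habitual.
mood: lug/i- → optative.

2nd person, habitual, optative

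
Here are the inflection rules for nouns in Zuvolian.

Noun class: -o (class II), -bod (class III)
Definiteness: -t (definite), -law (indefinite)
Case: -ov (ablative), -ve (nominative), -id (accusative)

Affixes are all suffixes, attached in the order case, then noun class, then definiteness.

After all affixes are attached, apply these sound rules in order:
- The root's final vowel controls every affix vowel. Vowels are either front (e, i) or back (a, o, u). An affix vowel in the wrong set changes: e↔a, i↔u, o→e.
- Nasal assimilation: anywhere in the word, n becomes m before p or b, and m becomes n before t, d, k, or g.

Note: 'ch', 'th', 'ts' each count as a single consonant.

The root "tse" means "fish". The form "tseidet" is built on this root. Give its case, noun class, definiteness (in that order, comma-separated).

accusative, class II, definite

Segment: tse-id-o-t.
case: -id → accusative.
noun class: -o → class II.
definiteness: -t → definite.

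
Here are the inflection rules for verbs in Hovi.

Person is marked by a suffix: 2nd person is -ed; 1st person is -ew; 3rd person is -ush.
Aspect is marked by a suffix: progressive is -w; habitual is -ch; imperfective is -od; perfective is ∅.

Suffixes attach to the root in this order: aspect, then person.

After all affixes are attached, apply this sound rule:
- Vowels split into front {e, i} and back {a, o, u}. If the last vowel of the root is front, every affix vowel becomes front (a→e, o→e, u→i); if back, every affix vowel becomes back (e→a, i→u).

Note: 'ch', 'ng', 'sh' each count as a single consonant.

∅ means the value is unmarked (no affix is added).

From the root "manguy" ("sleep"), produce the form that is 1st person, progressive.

Attach aspect progressive -w → manguyw.
Attach person 1st person -ew → manguywew.
Apply vowel harmony: manguywew → manguywaw.

manguywaw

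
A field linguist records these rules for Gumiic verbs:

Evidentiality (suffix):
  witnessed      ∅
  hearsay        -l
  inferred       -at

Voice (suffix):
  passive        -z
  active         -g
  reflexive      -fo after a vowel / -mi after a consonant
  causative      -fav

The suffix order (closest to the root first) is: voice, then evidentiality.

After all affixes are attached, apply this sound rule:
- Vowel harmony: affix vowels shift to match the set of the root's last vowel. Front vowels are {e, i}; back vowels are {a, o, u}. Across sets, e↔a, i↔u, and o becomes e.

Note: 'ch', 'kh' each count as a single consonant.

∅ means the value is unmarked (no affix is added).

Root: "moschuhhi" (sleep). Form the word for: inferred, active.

moschuhhiget

Attach voice active -g → moschuhhig.
Attach evidentiality inferred -at → moschuhhigat.
Apply vowel harmony: moschuhhigat → moschuhhiget.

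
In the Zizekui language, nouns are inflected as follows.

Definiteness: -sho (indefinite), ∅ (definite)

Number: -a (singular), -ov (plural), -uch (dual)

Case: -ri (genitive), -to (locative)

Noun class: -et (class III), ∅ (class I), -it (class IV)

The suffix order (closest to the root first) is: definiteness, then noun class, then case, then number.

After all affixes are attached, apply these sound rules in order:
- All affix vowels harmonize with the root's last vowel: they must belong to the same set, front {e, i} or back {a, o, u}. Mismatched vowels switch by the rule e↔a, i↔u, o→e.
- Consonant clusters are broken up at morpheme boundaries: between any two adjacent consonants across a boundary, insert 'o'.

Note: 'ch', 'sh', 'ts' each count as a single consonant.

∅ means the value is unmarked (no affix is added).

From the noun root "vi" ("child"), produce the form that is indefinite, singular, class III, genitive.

visheetorie

Attach definiteness indefinite -sho → visho.
Attach noun class class III -et → vishoet.
Attach case genitive -ri → vishoetri.
Attach number singular -a → vishoetria.
Apply vowel harmony: vishoetria → visheetrie.
Apply epenthesis: visheetrie → visheetorie.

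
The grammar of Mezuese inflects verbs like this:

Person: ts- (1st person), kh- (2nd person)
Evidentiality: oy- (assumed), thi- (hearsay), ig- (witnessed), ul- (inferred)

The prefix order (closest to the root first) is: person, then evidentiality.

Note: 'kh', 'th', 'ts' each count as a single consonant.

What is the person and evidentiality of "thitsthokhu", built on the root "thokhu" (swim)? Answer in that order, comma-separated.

Segment: thi-ts-thokhu.
person: ts- → 1st person.
evidentiality: thi- → hearsay.

1st person, hearsay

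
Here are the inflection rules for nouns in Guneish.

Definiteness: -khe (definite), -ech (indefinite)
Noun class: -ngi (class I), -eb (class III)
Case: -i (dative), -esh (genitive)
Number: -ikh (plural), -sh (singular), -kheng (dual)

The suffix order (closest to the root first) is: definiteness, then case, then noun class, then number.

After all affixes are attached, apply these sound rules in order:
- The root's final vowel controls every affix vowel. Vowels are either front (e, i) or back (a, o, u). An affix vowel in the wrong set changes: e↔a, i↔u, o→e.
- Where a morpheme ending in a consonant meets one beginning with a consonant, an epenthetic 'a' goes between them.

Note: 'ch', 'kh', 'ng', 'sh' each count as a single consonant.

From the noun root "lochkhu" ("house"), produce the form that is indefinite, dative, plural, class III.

Attach definiteness indefinite -ech → lochkhuech.
Attach case dative -i → lochkhuechi.
Attach noun class class III -eb → lochkhuechieb.
Attach number plural -ikh → lochkhuechiebikh.
Apply vowel harmony: lochkhuechiebikh → lochkhuachuabukh.
Epenthesis: no change.

lochkhuachuabukh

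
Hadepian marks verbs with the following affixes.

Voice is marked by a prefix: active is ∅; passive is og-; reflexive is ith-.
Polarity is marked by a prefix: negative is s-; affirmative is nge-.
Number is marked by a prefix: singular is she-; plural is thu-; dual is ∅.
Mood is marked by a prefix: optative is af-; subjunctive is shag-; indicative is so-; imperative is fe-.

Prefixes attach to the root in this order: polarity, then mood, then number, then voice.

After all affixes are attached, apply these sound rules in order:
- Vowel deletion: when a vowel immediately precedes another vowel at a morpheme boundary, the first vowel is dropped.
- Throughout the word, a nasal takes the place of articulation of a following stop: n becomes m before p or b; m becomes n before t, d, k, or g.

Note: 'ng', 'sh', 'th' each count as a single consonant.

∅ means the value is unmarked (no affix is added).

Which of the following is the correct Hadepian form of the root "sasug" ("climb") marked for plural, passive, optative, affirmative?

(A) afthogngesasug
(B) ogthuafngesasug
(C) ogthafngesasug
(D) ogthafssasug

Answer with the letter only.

C

Attach polarity affirmative nge- → ngesasug.
Attach mood optative af- → afngesasug.
Attach number plural thu- → thuafngesasug.
Attach voice passive og- → ogthuafngesasug.
Apply vowel deletion: ogthuafngesasug → ogthafngesasug.
Nasal assimilation: no change.
So the correct form is ogthafngesasug, option (C).
(D) ogthafssasug is wrong: it uses negative instead of affirmative for polarity.
(B) ogthuafngesasug is wrong: it fails to apply the sound rule(s).
(A) afthogngesasug is wrong: it has the affixes in the wrong order.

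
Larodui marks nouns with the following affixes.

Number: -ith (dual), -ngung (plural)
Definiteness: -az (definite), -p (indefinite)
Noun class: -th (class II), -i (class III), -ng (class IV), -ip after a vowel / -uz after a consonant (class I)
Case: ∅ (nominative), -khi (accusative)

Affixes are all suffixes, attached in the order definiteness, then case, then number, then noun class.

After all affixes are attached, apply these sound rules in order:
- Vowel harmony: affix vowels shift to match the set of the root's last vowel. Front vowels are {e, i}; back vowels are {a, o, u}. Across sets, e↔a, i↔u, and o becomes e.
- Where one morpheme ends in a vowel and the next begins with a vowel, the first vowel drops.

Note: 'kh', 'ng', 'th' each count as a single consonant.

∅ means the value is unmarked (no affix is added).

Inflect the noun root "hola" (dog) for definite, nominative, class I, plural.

holazngunguz

Attach definiteness definite -az → holaaz.
case = nominative: zero marking, form stays holaaz.
Attach number plural -ngung → holaazngung.
Attach noun class class I -uz (after consonant 'ng') → holaazngunguz.
Vowel harmony: no change.
Apply vowel deletion: holaazngunguz → holazngunguz.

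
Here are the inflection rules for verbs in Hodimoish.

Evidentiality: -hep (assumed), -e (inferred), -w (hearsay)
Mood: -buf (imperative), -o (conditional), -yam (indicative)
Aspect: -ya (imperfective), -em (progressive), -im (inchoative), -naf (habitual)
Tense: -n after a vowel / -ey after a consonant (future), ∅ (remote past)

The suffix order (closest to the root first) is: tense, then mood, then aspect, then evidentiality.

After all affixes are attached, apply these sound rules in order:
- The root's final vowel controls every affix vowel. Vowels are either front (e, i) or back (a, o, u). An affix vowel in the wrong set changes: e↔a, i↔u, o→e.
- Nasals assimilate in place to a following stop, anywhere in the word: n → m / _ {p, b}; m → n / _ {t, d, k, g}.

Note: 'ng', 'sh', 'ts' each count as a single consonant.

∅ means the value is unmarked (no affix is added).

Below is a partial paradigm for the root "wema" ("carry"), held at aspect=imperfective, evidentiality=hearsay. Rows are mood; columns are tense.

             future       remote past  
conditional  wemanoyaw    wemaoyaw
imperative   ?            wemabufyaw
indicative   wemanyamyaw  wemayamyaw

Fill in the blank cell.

Attach tense future -n (after vowel 'a') → weman.
Attach mood imperative -buf → wemanbuf.
Attach aspect imperfective -ya → wemanbufya.
Attach evidentiality hearsay -w → wemanbufyaw.
Vowel harmony: no change.
Apply nasal assimilation: wemanbufyaw → wemambufyaw.

wemambufyaw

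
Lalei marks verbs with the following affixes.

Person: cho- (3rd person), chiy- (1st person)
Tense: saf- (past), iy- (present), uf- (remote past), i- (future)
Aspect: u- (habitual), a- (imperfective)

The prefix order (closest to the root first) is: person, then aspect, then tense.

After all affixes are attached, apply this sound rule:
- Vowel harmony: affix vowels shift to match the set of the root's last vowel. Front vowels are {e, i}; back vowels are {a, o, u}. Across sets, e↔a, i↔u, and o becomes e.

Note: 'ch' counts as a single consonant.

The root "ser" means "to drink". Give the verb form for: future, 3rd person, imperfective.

iecheser

Attach person 3rd person cho- → choser.
Attach aspect imperfective a- → achoser.
Attach tense future i- → iachoser.
Apply vowel harmony: iachoser → iecheser.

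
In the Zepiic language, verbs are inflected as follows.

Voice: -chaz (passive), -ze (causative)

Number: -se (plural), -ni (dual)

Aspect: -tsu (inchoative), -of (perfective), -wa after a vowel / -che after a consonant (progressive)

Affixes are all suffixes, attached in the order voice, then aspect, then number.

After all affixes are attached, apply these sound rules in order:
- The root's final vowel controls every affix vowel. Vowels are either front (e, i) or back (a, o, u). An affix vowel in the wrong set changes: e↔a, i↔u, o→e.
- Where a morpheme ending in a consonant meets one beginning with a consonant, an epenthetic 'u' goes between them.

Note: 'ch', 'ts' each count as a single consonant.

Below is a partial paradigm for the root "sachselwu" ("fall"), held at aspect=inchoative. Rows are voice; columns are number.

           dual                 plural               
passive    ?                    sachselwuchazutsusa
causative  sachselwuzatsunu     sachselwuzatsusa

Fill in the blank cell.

Attach voice passive -chaz → sachselwuchaz.
Attach aspect inchoative -tsu → sachselwuchaztsu.
Attach number dual -ni → sachselwuchaztsuni.
Apply vowel harmony: sachselwuchaztsuni → sachselwuchaztsunu.
Apply epenthesis: sachselwuchaztsunu → sachselwuchazutsunu.

sachselwuchazutsunu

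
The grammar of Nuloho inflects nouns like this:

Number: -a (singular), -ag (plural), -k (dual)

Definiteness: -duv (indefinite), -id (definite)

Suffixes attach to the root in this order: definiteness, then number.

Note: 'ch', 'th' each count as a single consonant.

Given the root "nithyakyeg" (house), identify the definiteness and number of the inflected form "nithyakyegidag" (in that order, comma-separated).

Segment: nithyakyeg-id-ag.
definiteness: -id → definite.
number: -ag → plural.

definite, plural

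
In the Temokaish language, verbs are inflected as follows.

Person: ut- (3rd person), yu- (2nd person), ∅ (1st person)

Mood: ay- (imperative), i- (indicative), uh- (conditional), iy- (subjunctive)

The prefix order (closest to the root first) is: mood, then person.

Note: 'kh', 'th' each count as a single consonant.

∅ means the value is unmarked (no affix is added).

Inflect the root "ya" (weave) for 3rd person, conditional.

Attach mood conditional uh- → uhya.
Attach person 3rd person ut- → utuhya.

utuhya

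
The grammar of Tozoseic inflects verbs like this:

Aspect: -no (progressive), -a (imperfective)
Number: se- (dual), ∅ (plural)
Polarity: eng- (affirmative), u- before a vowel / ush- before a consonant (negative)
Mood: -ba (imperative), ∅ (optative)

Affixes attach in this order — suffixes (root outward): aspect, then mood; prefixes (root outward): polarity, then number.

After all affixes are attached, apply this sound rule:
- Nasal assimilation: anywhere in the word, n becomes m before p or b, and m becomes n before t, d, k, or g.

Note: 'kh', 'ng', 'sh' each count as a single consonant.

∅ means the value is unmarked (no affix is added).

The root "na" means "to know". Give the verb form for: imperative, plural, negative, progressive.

Attach polarity negative ush- (before consonant 'n') → ushna.
Attach aspect progressive -no → ushnano.
Attach mood imperative -ba → ushnanoba.
number = plural: zero marking, form stays ushnanoba.
Nasal assimilation: no change.

ushnanoba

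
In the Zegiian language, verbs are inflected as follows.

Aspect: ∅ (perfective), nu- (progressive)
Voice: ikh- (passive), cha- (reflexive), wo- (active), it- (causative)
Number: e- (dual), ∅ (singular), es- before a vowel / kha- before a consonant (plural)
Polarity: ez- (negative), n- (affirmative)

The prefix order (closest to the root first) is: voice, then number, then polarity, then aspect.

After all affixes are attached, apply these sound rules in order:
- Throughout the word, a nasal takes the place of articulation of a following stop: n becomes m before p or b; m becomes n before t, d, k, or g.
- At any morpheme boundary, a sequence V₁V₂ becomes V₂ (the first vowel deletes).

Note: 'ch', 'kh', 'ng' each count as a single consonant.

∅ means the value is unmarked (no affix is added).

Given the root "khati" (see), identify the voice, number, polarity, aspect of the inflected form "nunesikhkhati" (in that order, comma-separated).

Segment: nu-n-es-ikh-khati.
voice: ikh- → passive.
number: es/kha- → plural.
polarity: n- → affirmative.
aspect: nu- → progressive.

passive, plural, affirmative, progressive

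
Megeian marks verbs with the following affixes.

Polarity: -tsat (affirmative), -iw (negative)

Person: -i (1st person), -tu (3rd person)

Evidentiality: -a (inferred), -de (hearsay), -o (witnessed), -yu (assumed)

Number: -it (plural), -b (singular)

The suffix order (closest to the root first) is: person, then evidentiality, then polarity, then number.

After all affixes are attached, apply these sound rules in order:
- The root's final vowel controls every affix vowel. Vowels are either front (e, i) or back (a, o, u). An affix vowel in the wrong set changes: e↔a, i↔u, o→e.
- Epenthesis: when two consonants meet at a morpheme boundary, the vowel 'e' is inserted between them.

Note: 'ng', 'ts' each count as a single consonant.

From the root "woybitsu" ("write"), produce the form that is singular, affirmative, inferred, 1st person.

Attach person 1st person -i → woybitsui.
Attach evidentiality inferred -a → woybitsuia.
Attach polarity affirmative -tsat → woybitsuiatsat.
Attach number singular -b → woybitsuiatsatb.
Apply vowel harmony: woybitsuiatsatb → woybitsuuatsatb.
Apply epenthesis: woybitsuuatsatb → woybitsuuatsateb.

woybitsuuatsateb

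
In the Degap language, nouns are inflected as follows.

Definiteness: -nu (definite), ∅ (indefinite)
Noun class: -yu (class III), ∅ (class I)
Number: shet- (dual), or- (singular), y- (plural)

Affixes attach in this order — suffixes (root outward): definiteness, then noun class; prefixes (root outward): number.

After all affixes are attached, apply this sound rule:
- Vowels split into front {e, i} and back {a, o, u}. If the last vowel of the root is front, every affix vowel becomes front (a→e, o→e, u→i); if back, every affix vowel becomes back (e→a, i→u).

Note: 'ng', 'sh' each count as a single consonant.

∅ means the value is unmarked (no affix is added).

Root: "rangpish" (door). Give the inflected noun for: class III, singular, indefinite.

definiteness = indefinite: zero marking, form stays rangpish.
Attach noun class class III -yu → rangpishyu.
Attach number singular or- → orrangpishyu.
Apply vowel harmony: orrangpishyu → errangpishyi.

errangpishyi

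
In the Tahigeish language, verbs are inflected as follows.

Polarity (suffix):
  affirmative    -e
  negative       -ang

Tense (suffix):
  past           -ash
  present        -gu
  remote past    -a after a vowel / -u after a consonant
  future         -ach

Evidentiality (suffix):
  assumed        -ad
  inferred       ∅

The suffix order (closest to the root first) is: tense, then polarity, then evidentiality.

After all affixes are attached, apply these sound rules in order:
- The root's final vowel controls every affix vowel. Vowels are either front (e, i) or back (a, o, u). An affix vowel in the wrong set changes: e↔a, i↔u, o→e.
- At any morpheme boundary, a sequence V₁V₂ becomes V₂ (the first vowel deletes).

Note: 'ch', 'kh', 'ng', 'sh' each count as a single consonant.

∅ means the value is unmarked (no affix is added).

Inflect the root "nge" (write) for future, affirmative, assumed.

Attach tense future -ach → ngeach.
Attach polarity affirmative -e → ngeache.
Attach evidentiality assumed -ad → ngeachead.
Apply vowel harmony: ngeachead → ngeecheed.
Apply vowel deletion: ngeecheed → ngeched.

ngeched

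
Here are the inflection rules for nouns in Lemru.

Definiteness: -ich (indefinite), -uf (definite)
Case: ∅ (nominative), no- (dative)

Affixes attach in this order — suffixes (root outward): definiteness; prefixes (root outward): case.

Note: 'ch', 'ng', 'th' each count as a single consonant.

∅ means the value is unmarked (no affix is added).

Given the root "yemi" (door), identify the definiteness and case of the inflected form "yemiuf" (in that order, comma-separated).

Segment: yemi-uf.
definiteness: -uf → definite.
case: ∅ → nominative.

definite, nominative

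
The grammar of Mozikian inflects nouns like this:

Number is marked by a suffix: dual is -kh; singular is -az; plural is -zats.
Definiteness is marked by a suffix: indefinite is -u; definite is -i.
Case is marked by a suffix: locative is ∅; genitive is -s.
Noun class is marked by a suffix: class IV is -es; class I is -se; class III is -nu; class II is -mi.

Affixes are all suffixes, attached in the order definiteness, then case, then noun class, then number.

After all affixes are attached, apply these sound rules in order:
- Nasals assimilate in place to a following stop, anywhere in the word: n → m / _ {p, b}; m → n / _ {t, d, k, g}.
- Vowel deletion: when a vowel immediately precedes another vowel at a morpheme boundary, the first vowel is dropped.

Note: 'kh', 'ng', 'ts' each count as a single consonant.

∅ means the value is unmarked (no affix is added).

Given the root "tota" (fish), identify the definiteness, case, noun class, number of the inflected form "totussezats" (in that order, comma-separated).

indefinite, genitive, class I, plural

Segment: tota-u-s-se-zats.
definiteness: -u → indefinite.
case: -s → genitive.
noun class: -se → class I.
number: -zats → plural.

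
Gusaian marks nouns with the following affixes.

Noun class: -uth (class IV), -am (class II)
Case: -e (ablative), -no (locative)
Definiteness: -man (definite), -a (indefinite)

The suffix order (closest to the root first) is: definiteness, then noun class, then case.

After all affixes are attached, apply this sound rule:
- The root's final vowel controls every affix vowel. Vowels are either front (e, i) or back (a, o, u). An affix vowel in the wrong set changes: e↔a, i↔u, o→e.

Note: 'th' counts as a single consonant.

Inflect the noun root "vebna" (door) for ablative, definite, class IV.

Attach definiteness definite -man → vebnaman.
Attach noun class class IV -uth → vebnamanuth.
Attach case ablative -e → vebnamanuthe.
Apply vowel harmony: vebnamanuthe → vebnamanutha.

vebnamanutha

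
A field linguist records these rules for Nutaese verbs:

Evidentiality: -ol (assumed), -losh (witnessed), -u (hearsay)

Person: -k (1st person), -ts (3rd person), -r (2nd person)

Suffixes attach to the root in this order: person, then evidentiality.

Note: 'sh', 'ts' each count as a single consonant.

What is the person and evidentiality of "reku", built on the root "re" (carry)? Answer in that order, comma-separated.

Segment: re-k-u.
person: -k → 1st person.
evidentiality: -u → hearsay.

1st person, hearsay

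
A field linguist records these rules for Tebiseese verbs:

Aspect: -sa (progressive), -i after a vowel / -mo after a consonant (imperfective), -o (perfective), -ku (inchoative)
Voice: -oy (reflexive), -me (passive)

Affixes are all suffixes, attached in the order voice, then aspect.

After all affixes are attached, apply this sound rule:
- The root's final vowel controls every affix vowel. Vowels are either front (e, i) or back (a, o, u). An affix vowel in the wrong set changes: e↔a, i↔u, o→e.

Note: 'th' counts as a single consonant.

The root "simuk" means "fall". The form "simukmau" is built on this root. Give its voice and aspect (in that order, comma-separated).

Segment: simuk-me-i.
voice: -me → passive.
aspect: -i/mo → imperfective.

passive, imperfective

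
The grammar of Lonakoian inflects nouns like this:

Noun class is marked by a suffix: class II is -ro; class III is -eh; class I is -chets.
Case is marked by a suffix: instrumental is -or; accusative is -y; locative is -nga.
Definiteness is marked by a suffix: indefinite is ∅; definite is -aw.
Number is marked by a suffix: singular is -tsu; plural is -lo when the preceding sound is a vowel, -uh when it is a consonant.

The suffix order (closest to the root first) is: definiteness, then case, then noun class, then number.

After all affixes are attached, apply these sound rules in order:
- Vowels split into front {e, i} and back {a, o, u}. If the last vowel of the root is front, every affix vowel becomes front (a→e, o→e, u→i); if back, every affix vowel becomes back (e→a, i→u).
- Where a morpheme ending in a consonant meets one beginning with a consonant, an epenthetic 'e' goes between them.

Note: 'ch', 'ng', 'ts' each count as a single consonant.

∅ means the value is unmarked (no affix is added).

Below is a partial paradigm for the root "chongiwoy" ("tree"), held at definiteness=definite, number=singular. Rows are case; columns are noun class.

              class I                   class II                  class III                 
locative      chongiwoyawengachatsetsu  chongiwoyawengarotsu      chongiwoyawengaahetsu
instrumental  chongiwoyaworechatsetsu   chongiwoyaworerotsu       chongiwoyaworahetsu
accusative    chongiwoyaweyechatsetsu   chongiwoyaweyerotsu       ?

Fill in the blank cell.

Attach definiteness definite -aw → chongiwoyaw.
Attach case accusative -y → chongiwoyawy.
Attach noun class class III -eh → chongiwoyawyeh.
Attach number singular -tsu → chongiwoyawyehtsu.
Apply vowel harmony: chongiwoyawyehtsu → chongiwoyawyahtsu.
Apply epenthesis: chongiwoyawyahtsu → chongiwoyaweyahetsu.

chongiwoyaweyahetsu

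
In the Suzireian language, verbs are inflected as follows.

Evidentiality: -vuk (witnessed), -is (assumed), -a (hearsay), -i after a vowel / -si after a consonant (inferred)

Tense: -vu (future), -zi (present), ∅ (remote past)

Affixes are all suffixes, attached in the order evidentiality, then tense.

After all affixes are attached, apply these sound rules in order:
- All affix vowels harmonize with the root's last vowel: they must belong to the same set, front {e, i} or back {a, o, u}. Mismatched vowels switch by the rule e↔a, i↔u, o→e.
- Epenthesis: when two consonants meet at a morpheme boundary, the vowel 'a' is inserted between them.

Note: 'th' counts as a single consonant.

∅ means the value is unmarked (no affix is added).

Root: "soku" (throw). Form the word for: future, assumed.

sokuusavu

Attach evidentiality assumed -is → sokuis.
Attach tense future -vu → sokuisvu.
Apply vowel harmony: sokuisvu → sokuusvu.
Apply epenthesis: sokuusvu → sokuusavu.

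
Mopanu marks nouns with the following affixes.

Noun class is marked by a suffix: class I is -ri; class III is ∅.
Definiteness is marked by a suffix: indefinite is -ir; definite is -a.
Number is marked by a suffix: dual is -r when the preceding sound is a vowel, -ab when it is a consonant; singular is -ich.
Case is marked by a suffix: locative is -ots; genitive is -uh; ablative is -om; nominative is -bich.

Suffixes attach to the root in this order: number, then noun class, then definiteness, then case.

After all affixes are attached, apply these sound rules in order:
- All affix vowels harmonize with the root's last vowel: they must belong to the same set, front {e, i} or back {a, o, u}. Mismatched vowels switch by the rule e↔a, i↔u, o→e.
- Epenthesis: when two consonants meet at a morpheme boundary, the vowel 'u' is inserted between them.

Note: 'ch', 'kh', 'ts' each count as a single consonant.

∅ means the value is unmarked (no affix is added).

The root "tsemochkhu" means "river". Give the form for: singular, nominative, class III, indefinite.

tsemochkhuuchurubuch

Attach number singular -ich → tsemochkhuich.
noun class = class III: zero marking, form stays tsemochkhuich.
Attach definiteness indefinite -ir → tsemochkhuichir.
Attach case nominative -bich → tsemochkhuichirbich.
Apply vowel harmony: tsemochkhuichirbich → tsemochkhuuchurbuch.
Apply epenthesis: tsemochkhuuchurbuch → tsemochkhuuchurubuch.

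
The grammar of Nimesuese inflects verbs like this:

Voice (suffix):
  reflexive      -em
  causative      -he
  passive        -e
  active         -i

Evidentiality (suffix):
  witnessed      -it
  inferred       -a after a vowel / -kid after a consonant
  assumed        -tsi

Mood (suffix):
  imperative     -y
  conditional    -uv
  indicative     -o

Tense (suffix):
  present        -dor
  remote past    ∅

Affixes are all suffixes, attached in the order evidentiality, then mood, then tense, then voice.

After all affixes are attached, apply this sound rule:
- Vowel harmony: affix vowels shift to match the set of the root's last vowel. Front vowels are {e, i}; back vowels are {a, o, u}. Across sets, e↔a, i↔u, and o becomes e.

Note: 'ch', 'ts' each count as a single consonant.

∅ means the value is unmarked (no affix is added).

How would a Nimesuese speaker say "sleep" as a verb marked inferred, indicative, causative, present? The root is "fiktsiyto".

Attach evidentiality inferred -a (after vowel 'o') → fiktsiytoa.
Attach mood indicative -o → fiktsiytoao.
Attach tense present -dor → fiktsiytoaodor.
Attach voice causative -he → fiktsiytoaodorhe.
Apply vowel harmony: fiktsiytoaodorhe → fiktsiytoaodorha.

fiktsiytoaodorha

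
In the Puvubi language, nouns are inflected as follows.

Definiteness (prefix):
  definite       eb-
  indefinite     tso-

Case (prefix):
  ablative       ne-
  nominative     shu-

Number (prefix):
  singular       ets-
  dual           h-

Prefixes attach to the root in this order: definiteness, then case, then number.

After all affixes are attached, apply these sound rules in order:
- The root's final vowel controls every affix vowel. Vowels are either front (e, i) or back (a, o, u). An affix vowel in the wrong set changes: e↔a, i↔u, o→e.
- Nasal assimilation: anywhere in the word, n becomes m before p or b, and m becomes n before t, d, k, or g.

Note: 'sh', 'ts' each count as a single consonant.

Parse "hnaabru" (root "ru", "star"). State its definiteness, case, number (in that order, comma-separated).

Segment: h-ne-eb-ru.
definiteness: eb- → definite.
case: ne- → ablative.
number: h- → dual.

definite, ablative, dual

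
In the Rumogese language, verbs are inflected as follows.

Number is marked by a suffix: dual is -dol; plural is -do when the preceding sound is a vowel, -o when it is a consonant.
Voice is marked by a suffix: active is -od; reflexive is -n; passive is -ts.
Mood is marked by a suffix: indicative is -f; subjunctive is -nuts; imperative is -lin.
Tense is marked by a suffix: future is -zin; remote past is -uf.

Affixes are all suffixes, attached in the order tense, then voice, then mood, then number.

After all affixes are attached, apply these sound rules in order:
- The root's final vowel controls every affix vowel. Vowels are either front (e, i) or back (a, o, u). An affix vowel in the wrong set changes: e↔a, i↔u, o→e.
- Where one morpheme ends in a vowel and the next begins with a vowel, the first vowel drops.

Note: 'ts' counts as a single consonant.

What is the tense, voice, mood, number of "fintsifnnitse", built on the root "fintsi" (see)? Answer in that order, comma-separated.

Segment: fintsi-uf-n-nuts-o.
tense: -uf → remote past.
voice: -n → reflexive.
mood: -nuts → subjunctive.
number: -do/o → plural.

remote past, reflexive, subjunctive, plural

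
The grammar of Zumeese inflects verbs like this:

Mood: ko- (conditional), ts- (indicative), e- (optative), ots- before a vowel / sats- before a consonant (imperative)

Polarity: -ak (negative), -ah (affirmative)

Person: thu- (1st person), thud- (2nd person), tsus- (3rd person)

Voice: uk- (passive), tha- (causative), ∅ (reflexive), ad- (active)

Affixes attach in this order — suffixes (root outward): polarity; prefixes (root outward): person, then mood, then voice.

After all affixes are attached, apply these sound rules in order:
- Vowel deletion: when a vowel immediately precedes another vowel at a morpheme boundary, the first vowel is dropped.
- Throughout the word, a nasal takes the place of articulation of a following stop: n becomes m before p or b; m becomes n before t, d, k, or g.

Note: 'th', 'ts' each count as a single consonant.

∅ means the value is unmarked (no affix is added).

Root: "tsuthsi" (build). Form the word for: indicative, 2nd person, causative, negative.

thatsthudtsuthsak

Attach person 2nd person thud- → thudtsuthsi.
Attach polarity negative -ak → thudtsuthsiak.
Attach mood indicative ts- → tsthudtsuthsiak.
Attach voice causative tha- → thatsthudtsuthsiak.
Apply vowel deletion: thatsthudtsuthsiak → thatsthudtsuthsak.
Nasal assimilation: no change.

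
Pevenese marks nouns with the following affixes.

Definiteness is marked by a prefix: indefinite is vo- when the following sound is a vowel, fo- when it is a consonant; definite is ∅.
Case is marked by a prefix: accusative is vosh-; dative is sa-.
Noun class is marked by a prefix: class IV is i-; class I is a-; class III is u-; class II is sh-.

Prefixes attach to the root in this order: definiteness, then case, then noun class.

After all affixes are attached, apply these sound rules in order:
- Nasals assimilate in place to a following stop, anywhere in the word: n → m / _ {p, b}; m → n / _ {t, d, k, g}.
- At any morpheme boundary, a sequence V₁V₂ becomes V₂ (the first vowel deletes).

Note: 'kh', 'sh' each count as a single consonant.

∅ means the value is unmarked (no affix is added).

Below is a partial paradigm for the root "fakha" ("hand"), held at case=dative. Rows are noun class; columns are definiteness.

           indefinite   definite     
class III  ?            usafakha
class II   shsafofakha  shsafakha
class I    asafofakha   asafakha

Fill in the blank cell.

Attach definiteness indefinite fo- (before consonant 'f') → fofakha.
Attach case dative sa- → safofakha.
Attach noun class class III u- → usafofakha.
Nasal assimilation: no change.
Vowel deletion: no change.

usafofakha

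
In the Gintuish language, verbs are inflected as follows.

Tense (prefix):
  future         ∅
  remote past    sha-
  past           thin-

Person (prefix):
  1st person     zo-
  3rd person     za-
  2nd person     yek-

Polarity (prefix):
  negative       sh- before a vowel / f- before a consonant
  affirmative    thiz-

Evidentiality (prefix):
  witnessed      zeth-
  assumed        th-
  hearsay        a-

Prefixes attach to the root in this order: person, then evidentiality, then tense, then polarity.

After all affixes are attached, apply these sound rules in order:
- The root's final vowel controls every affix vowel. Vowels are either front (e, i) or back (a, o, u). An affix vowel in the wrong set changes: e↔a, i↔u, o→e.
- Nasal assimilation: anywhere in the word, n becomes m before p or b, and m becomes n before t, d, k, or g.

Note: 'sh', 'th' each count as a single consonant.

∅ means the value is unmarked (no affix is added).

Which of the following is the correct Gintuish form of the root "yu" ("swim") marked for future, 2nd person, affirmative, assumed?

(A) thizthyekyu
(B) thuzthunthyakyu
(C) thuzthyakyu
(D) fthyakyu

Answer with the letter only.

Attach person 2nd person yek- → yekyu.
Attach evidentiality assumed th- → thyekyu.
tense = future: zero marking, form stays thyekyu.
Attach polarity affirmative thiz- → thizthyekyu.
Apply vowel harmony: thizthyekyu → thuzthyakyu.
Nasal assimilation: no change.
So the correct form is thuzthyakyu, option (C).
(A) thizthyekyu is wrong: it fails to apply the sound rule(s).
(B) thuzthunthyakyu is wrong: it uses past instead of future for tense.
(D) fthyakyu is wrong: it uses negative instead of affirmative for polarity.

C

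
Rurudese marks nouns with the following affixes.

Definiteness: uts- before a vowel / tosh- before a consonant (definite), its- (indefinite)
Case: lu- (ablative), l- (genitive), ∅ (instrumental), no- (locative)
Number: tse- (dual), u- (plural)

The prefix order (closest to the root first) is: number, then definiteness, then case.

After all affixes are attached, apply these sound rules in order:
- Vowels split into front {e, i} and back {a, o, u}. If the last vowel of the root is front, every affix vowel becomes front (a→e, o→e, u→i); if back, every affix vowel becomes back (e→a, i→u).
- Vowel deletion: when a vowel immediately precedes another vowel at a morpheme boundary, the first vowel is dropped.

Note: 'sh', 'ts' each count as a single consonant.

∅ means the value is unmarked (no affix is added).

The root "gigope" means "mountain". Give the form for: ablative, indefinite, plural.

litsigigope

Attach number plural u- → ugigope.
Attach definiteness indefinite its- → itsugigope.
Attach case ablative lu- → luitsugigope.
Apply vowel harmony: luitsugigope → liitsigigope.
Apply vowel deletion: liitsigigope → litsigigope.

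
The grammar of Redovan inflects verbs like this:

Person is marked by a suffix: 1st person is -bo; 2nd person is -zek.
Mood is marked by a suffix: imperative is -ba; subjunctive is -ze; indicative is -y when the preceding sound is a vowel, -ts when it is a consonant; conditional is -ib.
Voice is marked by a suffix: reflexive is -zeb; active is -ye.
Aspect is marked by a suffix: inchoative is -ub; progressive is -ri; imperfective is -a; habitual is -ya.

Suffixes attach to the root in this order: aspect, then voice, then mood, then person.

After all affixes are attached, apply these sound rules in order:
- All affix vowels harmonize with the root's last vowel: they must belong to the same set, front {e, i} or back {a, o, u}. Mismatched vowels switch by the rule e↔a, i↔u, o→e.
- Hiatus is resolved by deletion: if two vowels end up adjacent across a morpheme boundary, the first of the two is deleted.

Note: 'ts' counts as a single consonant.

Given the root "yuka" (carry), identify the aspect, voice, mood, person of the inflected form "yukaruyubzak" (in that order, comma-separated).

Segment: yuka-ri-ye-ib-zek.
aspect: -ri → progressive.
voice: -ye → active.
mood: -ib → conditional.
person: -zek → 2nd person.

progressive, active, conditional, 2nd person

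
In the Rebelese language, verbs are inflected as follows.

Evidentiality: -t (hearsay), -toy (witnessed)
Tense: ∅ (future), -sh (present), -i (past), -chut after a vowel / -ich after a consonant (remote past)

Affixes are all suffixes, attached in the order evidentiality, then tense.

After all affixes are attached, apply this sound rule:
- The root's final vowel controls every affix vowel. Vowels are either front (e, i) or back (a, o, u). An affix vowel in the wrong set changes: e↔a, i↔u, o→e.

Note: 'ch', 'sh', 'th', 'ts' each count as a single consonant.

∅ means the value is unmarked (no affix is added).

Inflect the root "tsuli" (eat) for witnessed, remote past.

Attach evidentiality witnessed -toy → tsulitoy.
Attach tense remote past -ich (after consonant 'y') → tsulitoyich.
Apply vowel harmony: tsulitoyich → tsuliteyich.

tsuliteyich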